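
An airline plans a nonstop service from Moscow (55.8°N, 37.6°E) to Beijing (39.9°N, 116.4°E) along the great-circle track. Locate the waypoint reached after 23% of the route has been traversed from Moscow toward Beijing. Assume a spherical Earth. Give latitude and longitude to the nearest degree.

Write both endpoints as unit vectors p₁, p₂ with components (cos φ cos λ, cos φ sin λ, sin φ).
The central angle between the endpoints is δ = arccos(p₁·p₂) ≈ 0.909 rad (52.1°).
Interpolate at f = 0.23 with slerp weights a = sin((1−f)δ)/sin δ ≈ 0.817, b = sin(fδ)/sin δ ≈ 0.263.
p = a·p₁ + b·p₂ ≈ (0.274, 0.461, 0.844); φ = arcsin(p_z) ≈ 57.58°, λ = atan2(p_y, p_x) ≈ 59.28°.

≈ (58°N, 59°E)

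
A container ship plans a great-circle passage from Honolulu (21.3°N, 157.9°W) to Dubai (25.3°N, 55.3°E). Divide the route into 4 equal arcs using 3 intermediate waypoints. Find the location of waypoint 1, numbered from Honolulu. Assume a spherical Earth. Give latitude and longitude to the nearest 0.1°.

From cos δ = sin φ₁ sin φ₂ + cos φ₁ cos φ₂ cos Δλ, the central angle is δ ≈ 2.153 rad (123.3°).
Interpolate at f = 1/4 with slerp weights a = sin((1−f)δ)/sin δ ≈ 1.196, b = sin(fδ)/sin δ ≈ 0.614.
p = a·p₁ + b·p₂ ≈ (-0.717, 0.037, 0.697); φ = arcsin(p_z) ≈ 44.15°, λ = atan2(p_y, p_x) ≈ 177.06°.

≈ (44.2°N, 177.1°E)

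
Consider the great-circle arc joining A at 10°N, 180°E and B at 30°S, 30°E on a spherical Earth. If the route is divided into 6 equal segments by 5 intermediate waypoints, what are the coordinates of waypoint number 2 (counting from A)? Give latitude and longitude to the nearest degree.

Convert each endpoint to a unit vector on the sphere (x = cos φ cos λ, y = cos φ sin λ, z = sin φ).
The central angle between the endpoints is δ = arccos(p₁·p₂) ≈ 2.542 rad (145.6°).
Interpolate at f = 2/6 with slerp weights a = sin((1−f)δ)/sin δ ≈ 1.758, b = sin(fδ)/sin δ ≈ 1.328.
p = a·p₁ + b·p₂ ≈ (-0.735, 0.575, -0.359); φ = arcsin(p_z) ≈ -21.01°, λ = atan2(p_y, p_x) ≈ 141.99°.

≈ 21°S, 142°E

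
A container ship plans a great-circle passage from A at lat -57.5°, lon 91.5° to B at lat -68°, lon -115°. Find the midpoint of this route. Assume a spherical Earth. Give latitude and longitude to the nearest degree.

Write both endpoints as unit vectors p₁, p₂ with components (cos φ cos λ, cos φ sin λ, sin φ).
The central angle between the endpoints is δ = arccos(p₁·p₂) ≈ 0.925 rad (53.0°).
Interpolate at f = 1/2 with slerp weights a = sin((1−f)δ)/sin δ ≈ 0.559, b = sin(fδ)/sin δ ≈ 0.559.
p = a·p₁ + b·p₂ ≈ (-0.096, 0.110, -0.989); φ = arcsin(p_z) ≈ -81.58°, λ = atan2(p_y, p_x) ≈ 131.10°.

≈ lat -82°, lon 131°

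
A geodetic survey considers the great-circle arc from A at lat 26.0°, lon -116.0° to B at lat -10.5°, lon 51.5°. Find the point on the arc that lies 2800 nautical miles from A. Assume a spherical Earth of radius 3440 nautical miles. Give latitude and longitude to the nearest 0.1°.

≈ lat 53.5°, lon -64.7°

Write both endpoints as unit vectors p₁, p₂ with components (cos φ cos λ, cos φ sin λ, sin φ).
The central angle between the endpoints is δ = arccos(p₁·p₂) ≈ 2.801 rad (160.5°). The total great-circle distance is δ·R ≈ 2.801 × 3440 ≈ 9637 nmi, so the target fraction is f = 2800/9637 ≈ 0.291.
Interpolate at f ≈ 0.291 with slerp weights a = sin((1−f)δ)/sin δ ≈ 2.740, b = sin(fδ)/sin δ ≈ 2.179.
p = a·p₁ + b·p₂ ≈ (0.254, -0.537, 0.804); φ = arcsin(p_z) ≈ 53.54°, λ = atan2(p_y, p_x) ≈ -64.72°.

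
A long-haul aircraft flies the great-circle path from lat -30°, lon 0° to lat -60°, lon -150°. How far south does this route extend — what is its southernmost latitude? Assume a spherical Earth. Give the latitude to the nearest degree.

The great circle lies in the plane with unit normal n̂ = (p₁ × p₂)/|p₁ × p₂|.
Here n̂_z ≈ -0.217; the vertex latitude is φ_max = arccos|n̂_z| ≈ 77.5°.
Check via Clairaut: cos φ_max = |cos φ₁| · sin C = cos(30.0°)·sin(165.5°) ≈ 0.217, again giving ≈ 77.5°.

≈ -77°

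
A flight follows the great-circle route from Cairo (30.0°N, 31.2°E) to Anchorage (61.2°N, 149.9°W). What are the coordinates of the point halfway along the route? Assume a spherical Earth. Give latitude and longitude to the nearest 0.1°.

≈ (74.4°N, 32.6°E)

Convert each endpoint to a unit vector on the sphere (x = cos φ cos λ, y = cos φ sin λ, z = sin φ).
The central angle between the endpoints is δ = arccos(p₁·p₂) ≈ 1.550 rad (88.8°).
Interpolate at f = 1/2 with slerp weights a = sin((1−f)δ)/sin δ ≈ 0.700, b = sin(fδ)/sin δ ≈ 0.700.
p = a·p₁ + b·p₂ ≈ (0.227, 0.145, 0.963); φ = arcsin(p_z) ≈ 74.39°, λ = atan2(p_y, p_x) ≈ 32.58°.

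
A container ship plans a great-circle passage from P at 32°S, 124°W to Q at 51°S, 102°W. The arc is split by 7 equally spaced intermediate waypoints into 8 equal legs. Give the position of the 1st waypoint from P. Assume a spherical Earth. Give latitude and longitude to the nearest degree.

≈ 35°S, 122°W

Write both endpoints as unit vectors p₁, p₂ with components (cos φ cos λ, cos φ sin λ, sin φ).
The central angle between the endpoints is δ = arccos(p₁·p₂) ≈ 0.436 rad (25.0°).
Interpolate at f = 1/8 with slerp weights a = sin((1−f)δ)/sin δ ≈ 0.882, b = sin(fδ)/sin δ ≈ 0.129.
p = a·p₁ + b·p₂ ≈ (-0.435, -0.699, -0.567); φ = arcsin(p_z) ≈ -34.57°, λ = atan2(p_y, p_x) ≈ -121.88°.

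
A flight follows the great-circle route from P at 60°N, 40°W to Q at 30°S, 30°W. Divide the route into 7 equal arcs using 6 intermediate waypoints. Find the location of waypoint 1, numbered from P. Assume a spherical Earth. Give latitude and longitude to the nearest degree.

≈ 47°N, 37°W

Convert each endpoint to a unit vector on the sphere (x = cos φ cos λ, y = cos φ sin λ, z = sin φ).
The central angle between the endpoints is δ = arccos(p₁·p₂) ≈ 1.577 rad (90.4°).
Interpolate at f = 1/7 with slerp weights a = sin((1−f)δ)/sin δ ≈ 0.976, b = sin(fδ)/sin δ ≈ 0.223.
p = a·p₁ + b·p₂ ≈ (0.541, -0.410, 0.734); φ = arcsin(p_z) ≈ 47.20°, λ = atan2(p_y, p_x) ≈ -37.17°.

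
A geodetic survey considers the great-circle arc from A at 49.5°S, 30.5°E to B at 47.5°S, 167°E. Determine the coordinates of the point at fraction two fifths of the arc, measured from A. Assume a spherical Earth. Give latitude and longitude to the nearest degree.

≈ 71°S, 78°E

Write both endpoints as unit vectors p₁, p₂ with components (cos φ cos λ, cos φ sin λ, sin φ).
The central angle between the endpoints is δ = arccos(p₁·p₂) ≈ 1.326 rad (76.0°).
Interpolate at f = 2/5 with slerp weights a = sin((1−f)δ)/sin δ ≈ 0.736, b = sin(fδ)/sin δ ≈ 0.521.
p = a·p₁ + b·p₂ ≈ (0.069, 0.322, -0.944); φ = arcsin(p_z) ≈ -70.78°, λ = atan2(p_y, p_x) ≈ 77.95°.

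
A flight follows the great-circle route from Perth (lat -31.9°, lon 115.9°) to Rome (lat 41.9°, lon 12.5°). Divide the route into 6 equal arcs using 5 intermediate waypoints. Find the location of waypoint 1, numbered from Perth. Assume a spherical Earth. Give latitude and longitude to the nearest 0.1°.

From cos δ = sin φ₁ sin φ₂ + cos φ₁ cos φ₂ cos Δλ, the central angle is δ ≈ 2.094 rad (120.0°).
Interpolate at f = 1/6 with slerp weights a = sin((1−f)δ)/sin δ ≈ 1.137, b = sin(fδ)/sin δ ≈ 0.395.
p = a·p₁ + b·p₂ ≈ (-0.135, 0.932, -0.337); φ = arcsin(p_z) ≈ -19.71°, λ = atan2(p_y, p_x) ≈ 98.23°.

≈ lat -19.7°, lon 98.2°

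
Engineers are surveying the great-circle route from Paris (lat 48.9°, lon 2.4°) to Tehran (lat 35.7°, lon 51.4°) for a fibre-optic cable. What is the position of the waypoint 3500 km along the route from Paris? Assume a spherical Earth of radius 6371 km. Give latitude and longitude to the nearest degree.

From cos δ = sin φ₁ sin φ₂ + cos φ₁ cos φ₂ cos Δλ, the central angle is δ ≈ 0.660 rad (37.8°). The total great-circle distance is δ·R ≈ 0.660 × 6371 ≈ 4205 km, so the target fraction is f = 3500/4205 ≈ 0.832.
Interpolate at f ≈ 0.832 with slerp weights a = sin((1−f)δ)/sin δ ≈ 0.180, b = sin(fδ)/sin δ ≈ 0.852.
p = a·p₁ + b·p₂ ≈ (0.550, 0.545, 0.633); φ = arcsin(p_z) ≈ 39.25°, λ = atan2(p_y, p_x) ≈ 44.77°.

≈ lat 39°, lon 45°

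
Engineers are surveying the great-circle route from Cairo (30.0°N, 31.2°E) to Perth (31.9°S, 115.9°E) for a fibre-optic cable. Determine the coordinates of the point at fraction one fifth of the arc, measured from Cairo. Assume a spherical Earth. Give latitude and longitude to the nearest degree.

From cos δ = sin φ₁ sin φ₂ + cos φ₁ cos φ₂ cos Δλ, the central angle is δ ≈ 1.768 rad (101.3°).
Interpolate at f = 1/5 with slerp weights a = sin((1−f)δ)/sin δ ≈ 1.007, b = sin(fδ)/sin δ ≈ 0.353.
p = a·p₁ + b·p₂ ≈ (0.615, 0.722, 0.317); φ = arcsin(p_z) ≈ 18.49°, λ = atan2(p_y, p_x) ≈ 49.55°.

≈ 18°N, 50°E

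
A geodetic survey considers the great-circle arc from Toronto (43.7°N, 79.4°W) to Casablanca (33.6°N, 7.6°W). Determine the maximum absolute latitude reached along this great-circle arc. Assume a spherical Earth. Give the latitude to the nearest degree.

The great circle lies in the plane with unit normal n̂ = (p₁ × p₂)/|p₁ × p₂|.
Here n̂_z ≈ +0.696; the vertex latitude is φ_max = arccos|n̂_z| ≈ 45.9°.
Check via Clairaut: cos φ_max = |cos φ₁| · sin C = cos(43.7°)·sin(74.4°) ≈ 0.696, again giving ≈ 45.9°.

≈ 46°N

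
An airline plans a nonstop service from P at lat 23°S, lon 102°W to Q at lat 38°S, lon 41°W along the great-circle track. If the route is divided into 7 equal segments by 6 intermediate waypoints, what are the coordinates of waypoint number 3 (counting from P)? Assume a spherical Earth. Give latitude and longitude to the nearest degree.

From cos δ = sin φ₁ sin φ₂ + cos φ₁ cos φ₂ cos Δλ, the central angle is δ ≈ 0.937 rad (53.7°).
Interpolate at f = 3/7 with slerp weights a = sin((1−f)δ)/sin δ ≈ 0.633, b = sin(fδ)/sin δ ≈ 0.485.
p = a·p₁ + b·p₂ ≈ (0.167, -0.821, -0.546); φ = arcsin(p_z) ≈ -33.10°, λ = atan2(p_y, p_x) ≈ -78.48°.

≈ lat 33°S, lon 78°W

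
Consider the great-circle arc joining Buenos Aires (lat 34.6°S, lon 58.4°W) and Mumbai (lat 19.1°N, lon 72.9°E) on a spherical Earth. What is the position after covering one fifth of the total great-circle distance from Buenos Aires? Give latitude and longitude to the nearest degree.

From cos δ = sin φ₁ sin φ₂ + cos φ₁ cos φ₂ cos Δλ, the central angle is δ ≈ 2.345 rad (134.4°).
Interpolate at f = 1/5 with slerp weights a = sin((1−f)δ)/sin δ ≈ 1.334, b = sin(fδ)/sin δ ≈ 0.632.
p = a·p₁ + b·p₂ ≈ (0.751, -0.364, -0.551); φ = arcsin(p_z) ≈ -33.41°, λ = atan2(p_y, p_x) ≈ -25.87°.

≈ lat 33°S, lon 26°W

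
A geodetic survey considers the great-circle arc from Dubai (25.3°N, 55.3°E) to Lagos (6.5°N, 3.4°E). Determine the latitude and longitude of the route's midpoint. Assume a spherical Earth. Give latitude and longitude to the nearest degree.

≈ 18°N, 28°E

Convert each endpoint to a unit vector on the sphere (x = cos φ cos λ, y = cos φ sin λ, z = sin φ).
The central angle between the endpoints is δ = arccos(p₁·p₂) ≈ 0.924 rad (52.9°).
Interpolate at f = 1/2 with slerp weights a = sin((1−f)δ)/sin δ ≈ 0.559, b = sin(fδ)/sin δ ≈ 0.559.
p = a·p₁ + b·p₂ ≈ (0.841, 0.448, 0.302); φ = arcsin(p_z) ≈ 17.57°, λ = atan2(p_y, p_x) ≈ 28.04°.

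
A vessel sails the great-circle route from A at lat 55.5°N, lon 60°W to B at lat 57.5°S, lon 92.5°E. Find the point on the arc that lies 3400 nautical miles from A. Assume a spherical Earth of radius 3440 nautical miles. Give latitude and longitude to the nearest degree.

Write both endpoints as unit vectors p₁, p₂ with components (cos φ cos λ, cos φ sin λ, sin φ).
The central angle between the endpoints is δ = arccos(p₁·p₂) ≈ 2.876 rad (164.8°). The total great-circle distance is δ·R ≈ 2.876 × 3440 ≈ 9894 nmi, so the target fraction is f = 3400/9894 ≈ 0.344.
Interpolate at f ≈ 0.344 with slerp weights a = sin((1−f)δ)/sin δ ≈ 3.623, b = sin(fδ)/sin δ ≈ 3.185.
p = a·p₁ + b·p₂ ≈ (0.951, -0.068, 0.300); φ = arcsin(p_z) ≈ 17.46°, λ = atan2(p_y, p_x) ≈ -4.08°.

≈ lat 17°N, lon 4°W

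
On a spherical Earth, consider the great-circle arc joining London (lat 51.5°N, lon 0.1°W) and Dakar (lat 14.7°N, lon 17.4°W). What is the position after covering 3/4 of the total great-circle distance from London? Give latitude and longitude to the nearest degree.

Convert each endpoint to a unit vector on the sphere (x = cos φ cos λ, y = cos φ sin λ, z = sin φ).
The central angle between the endpoints is δ = arccos(p₁·p₂) ≈ 0.686 rad (39.3°).
Interpolate at f = 3/4 with slerp weights a = sin((1−f)δ)/sin δ ≈ 0.269, b = sin(fδ)/sin δ ≈ 0.777.
p = a·p₁ + b·p₂ ≈ (0.885, -0.225, 0.408); φ = arcsin(p_z) ≈ 24.08°, λ = atan2(p_y, p_x) ≈ -14.27°.

≈ lat 24°N, lon 14°W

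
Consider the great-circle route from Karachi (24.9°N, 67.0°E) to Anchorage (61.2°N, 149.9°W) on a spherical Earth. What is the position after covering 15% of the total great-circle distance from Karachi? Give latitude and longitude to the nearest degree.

Convert each endpoint to a unit vector on the sphere (x = cos φ cos λ, y = cos φ sin λ, z = sin φ).
The central angle between the endpoints is δ = arccos(p₁·p₂) ≈ 1.551 rad (88.9°).
Interpolate at f = 0.15 with slerp weights a = sin((1−f)δ)/sin δ ≈ 0.969, b = sin(fδ)/sin δ ≈ 0.231.
p = a·p₁ + b·p₂ ≈ (0.247, 0.753, 0.610); φ = arcsin(p_z) ≈ 37.58°, λ = atan2(p_y, p_x) ≈ 71.83°.

≈ 38°N, 72°E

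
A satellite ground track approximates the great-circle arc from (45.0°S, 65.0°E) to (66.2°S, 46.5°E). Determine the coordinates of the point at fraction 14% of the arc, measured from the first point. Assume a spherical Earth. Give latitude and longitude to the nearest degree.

≈ (48°S, 63°E)

From cos δ = sin φ₁ sin φ₂ + cos φ₁ cos φ₂ cos Δλ, the central angle is δ ≈ 0.409 rad (23.4°).
Interpolate at f = 0.14 with slerp weights a = sin((1−f)δ)/sin δ ≈ 0.866, b = sin(fδ)/sin δ ≈ 0.144.
p = a·p₁ + b·p₂ ≈ (0.299, 0.597, -0.744); φ = arcsin(p_z) ≈ -48.09°, λ = atan2(p_y, p_x) ≈ 63.42°.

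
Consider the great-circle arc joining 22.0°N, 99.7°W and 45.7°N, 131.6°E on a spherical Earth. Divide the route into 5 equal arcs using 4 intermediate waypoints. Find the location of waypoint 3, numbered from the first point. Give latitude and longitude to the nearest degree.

≈ 59°N, 165°W

The haversine formula gives a central angle δ ≈ 1.708 rad (97.9°) between the endpoints.
Interpolate at f = 3/5 with slerp weights a = sin((1−f)δ)/sin δ ≈ 0.637, b = sin(fδ)/sin δ ≈ 0.863.
p = a·p₁ + b·p₂ ≈ (-0.500, -0.132, 0.856); φ = arcsin(p_z) ≈ 58.89°, λ = atan2(p_y, p_x) ≈ -165.22°.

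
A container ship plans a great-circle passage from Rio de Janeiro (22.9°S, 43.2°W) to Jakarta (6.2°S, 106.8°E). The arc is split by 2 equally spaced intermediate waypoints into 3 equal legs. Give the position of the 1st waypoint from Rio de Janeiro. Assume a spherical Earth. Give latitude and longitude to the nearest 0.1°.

≈ 45.0°S, 7.0°E

Write both endpoints as unit vectors p₁, p₂ with components (cos φ cos λ, cos φ sin λ, sin φ).
The central angle between the endpoints is δ = arccos(p₁·p₂) ≈ 2.420 rad (138.7°).
Interpolate at f = 1/3 with slerp weights a = sin((1−f)δ)/sin δ ≈ 1.513, b = sin(fδ)/sin δ ≈ 1.094.
p = a·p₁ + b·p₂ ≈ (0.702, 0.087, -0.707); φ = arcsin(p_z) ≈ -44.99°, λ = atan2(p_y, p_x) ≈ 7.04°.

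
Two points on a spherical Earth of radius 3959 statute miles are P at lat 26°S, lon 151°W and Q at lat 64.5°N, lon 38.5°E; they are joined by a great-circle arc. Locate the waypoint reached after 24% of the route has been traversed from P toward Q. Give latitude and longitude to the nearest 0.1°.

Convert each endpoint to a unit vector on the sphere (x = cos φ cos λ, y = cos φ sin λ, z = sin φ).
The central angle between the endpoints is δ = arccos(p₁·p₂) ≈ 2.461 rad (141.0°).
Interpolate at f = 0.24 with slerp weights a = sin((1−f)δ)/sin δ ≈ 1.519, b = sin(fδ)/sin δ ≈ 0.885.
p = a·p₁ + b·p₂ ≈ (-0.896, -0.425, 0.133); φ = arcsin(p_z) ≈ 7.66°, λ = atan2(p_y, p_x) ≈ -154.64°.

≈ lat 7.7°N, lon 154.6°W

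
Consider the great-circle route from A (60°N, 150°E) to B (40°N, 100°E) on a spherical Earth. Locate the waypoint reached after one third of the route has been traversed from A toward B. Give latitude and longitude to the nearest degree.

≈ (56°N, 128°E)

Convert each endpoint to a unit vector on the sphere (x = cos φ cos λ, y = cos φ sin λ, z = sin φ).
The central angle between the endpoints is δ = arccos(p₁·p₂) ≈ 0.639 rad (36.6°).
Interpolate at f = 1/3 with slerp weights a = sin((1−f)δ)/sin δ ≈ 0.693, b = sin(fδ)/sin δ ≈ 0.354.
p = a·p₁ + b·p₂ ≈ (-0.347, 0.441, 0.828); φ = arcsin(p_z) ≈ 55.88°, λ = atan2(p_y, p_x) ≈ 128.24°.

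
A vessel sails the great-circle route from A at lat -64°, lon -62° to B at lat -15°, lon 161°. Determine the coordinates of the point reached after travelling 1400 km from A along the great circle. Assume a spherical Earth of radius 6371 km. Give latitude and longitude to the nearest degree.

The haversine formula gives a central angle δ ≈ 1.648 rad (94.4°) between the endpoints. The total great-circle distance is δ·R ≈ 1.648 × 6371 ≈ 10499 km, so the target fraction is f = 1400/10499 ≈ 0.133.
Interpolate at f ≈ 0.133 with slerp weights a = sin((1−f)δ)/sin δ ≈ 0.993, b = sin(fδ)/sin δ ≈ 0.219.
p = a·p₁ + b·p₂ ≈ (0.005, -0.316, -0.949); φ = arcsin(p_z) ≈ -71.61°, λ = atan2(p_y, p_x) ≈ -89.16°.

≈ lat -72°, lon -89°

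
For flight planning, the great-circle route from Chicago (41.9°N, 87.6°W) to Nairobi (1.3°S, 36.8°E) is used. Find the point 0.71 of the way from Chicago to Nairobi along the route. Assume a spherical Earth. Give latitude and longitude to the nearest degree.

The haversine formula gives a central angle δ ≈ 2.021 rad (115.8°) between the endpoints.
Interpolate at f = 0.71 with slerp weights a = sin((1−f)δ)/sin δ ≈ 0.615, b = sin(fδ)/sin δ ≈ 1.101.
p = a·p₁ + b·p₂ ≈ (0.900, 0.202, 0.385); φ = arcsin(p_z) ≈ 22.67°, λ = atan2(p_y, p_x) ≈ 12.66°.

≈ (23°N, 13°E)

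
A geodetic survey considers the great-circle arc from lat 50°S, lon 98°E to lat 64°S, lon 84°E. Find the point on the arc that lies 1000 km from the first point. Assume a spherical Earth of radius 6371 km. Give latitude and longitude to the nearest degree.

Convert each endpoint to a unit vector on the sphere (x = cos φ cos λ, y = cos φ sin λ, z = sin φ).
The central angle between the endpoints is δ = arccos(p₁·p₂) ≈ 0.277 rad (15.9°). The total great-circle distance is δ·R ≈ 0.277 × 6371 ≈ 1764 km, so the target fraction is f = 1000/1764 ≈ 0.567.
Interpolate at f ≈ 0.567 with slerp weights a = sin((1−f)δ)/sin δ ≈ 0.438, b = sin(fδ)/sin δ ≈ 0.572.
p = a·p₁ + b·p₂ ≈ (-0.013, 0.528, -0.849); φ = arcsin(p_z) ≈ -58.13°, λ = atan2(p_y, p_x) ≈ 91.40°.

≈ lat 58°S, lon 91°E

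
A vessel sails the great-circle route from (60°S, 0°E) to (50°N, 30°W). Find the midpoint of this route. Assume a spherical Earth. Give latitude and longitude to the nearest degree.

≈ (5°S, 17°W)

Write both endpoints as unit vectors p₁, p₂ with components (cos φ cos λ, cos φ sin λ, sin φ).
The central angle between the endpoints is δ = arccos(p₁·p₂) ≈ 1.966 rad (112.6°).
Interpolate at f = 1/2 with slerp weights a = sin((1−f)δ)/sin δ ≈ 0.902, b = sin(fδ)/sin δ ≈ 0.902.
p = a·p₁ + b·p₂ ≈ (0.953, -0.290, -0.090); φ = arcsin(p_z) ≈ -5.17°, λ = atan2(p_y, p_x) ≈ -16.92°.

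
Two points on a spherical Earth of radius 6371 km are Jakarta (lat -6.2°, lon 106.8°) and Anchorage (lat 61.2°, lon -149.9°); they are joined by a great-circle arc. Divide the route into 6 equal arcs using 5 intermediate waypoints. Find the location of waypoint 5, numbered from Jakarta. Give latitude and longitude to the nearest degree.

Write both endpoints as unit vectors p₁, p₂ with components (cos φ cos λ, cos φ sin λ, sin φ).
The central angle between the endpoints is δ = arccos(p₁·p₂) ≈ 1.777 rad (101.8°).
Interpolate at f = 5/6 with slerp weights a = sin((1−f)δ)/sin δ ≈ 0.298, b = sin(fδ)/sin δ ≈ 1.018.
p = a·p₁ + b·p₂ ≈ (-0.510, 0.038, 0.859); φ = arcsin(p_z) ≈ 59.26°, λ = atan2(p_y, p_x) ≈ 175.74°.

≈ lat 59°, lon 176°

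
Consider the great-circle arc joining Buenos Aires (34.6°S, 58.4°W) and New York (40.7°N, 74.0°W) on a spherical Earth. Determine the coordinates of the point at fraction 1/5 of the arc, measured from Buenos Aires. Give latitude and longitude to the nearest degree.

≈ 20°S, 62°W

Convert each endpoint to a unit vector on the sphere (x = cos φ cos λ, y = cos φ sin λ, z = sin φ).
The central angle between the endpoints is δ = arccos(p₁·p₂) ≈ 1.338 rad (76.7°).
Interpolate at f = 1/5 with slerp weights a = sin((1−f)δ)/sin δ ≈ 0.902, b = sin(fδ)/sin δ ≈ 0.272.
p = a·p₁ + b·p₂ ≈ (0.446, -0.830, -0.335); φ = arcsin(p_z) ≈ -19.56°, λ = atan2(p_y, p_x) ≈ -61.77°.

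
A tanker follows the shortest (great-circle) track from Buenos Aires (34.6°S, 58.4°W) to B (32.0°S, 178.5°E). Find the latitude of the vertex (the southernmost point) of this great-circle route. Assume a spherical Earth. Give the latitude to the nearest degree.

The great circle lies in the plane with unit normal n̂ = (p₁ × p₂)/|p₁ × p₂|.
Here n̂_z ≈ -0.587; the vertex latitude is φ_max = arccos|n̂_z| ≈ 54.1°.
Check via Clairaut: cos φ_max = |cos φ₁| · sin C = cos(34.6°)·sin(134.5°) ≈ 0.587, again giving ≈ 54.1°.

≈ 54°S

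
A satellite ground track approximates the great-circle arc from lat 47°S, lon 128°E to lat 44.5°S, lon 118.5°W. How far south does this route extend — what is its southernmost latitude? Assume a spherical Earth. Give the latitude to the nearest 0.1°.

The great circle lies in the plane with unit normal n̂ = (p₁ × p₂)/|p₁ × p₂|.
Here n̂_z ≈ +0.471; the vertex latitude is φ_max = arccos|n̂_z| ≈ 61.9°.

≈ 61.9°S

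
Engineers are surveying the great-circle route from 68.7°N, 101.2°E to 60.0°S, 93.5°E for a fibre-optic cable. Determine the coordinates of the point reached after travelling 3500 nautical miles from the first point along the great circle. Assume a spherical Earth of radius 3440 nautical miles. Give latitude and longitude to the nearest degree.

The haversine formula gives a central angle δ ≈ 2.248 rad (128.8°) between the endpoints. The total great-circle distance is δ·R ≈ 2.248 × 3440 ≈ 7734 nmi, so the target fraction is f = 3500/7734 ≈ 0.453.
Interpolate at f ≈ 0.453 with slerp weights a = sin((1−f)δ)/sin δ ≈ 1.210, b = sin(fδ)/sin δ ≈ 1.092.
p = a·p₁ + b·p₂ ≈ (-0.119, 0.976, 0.182); φ = arcsin(p_z) ≈ 10.47°, λ = atan2(p_y, p_x) ≈ 96.93°.

≈ 10°N, 97°E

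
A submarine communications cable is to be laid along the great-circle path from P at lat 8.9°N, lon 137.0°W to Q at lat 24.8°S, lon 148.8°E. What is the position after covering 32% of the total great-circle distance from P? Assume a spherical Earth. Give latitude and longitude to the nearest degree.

Convert each endpoint to a unit vector on the sphere (x = cos φ cos λ, y = cos φ sin λ, z = sin φ).
The central angle between the endpoints is δ = arccos(p₁·p₂) ≈ 1.391 rad (79.7°).
Interpolate at f = 0.32 with slerp weights a = sin((1−f)δ)/sin δ ≈ 0.824, b = sin(fδ)/sin δ ≈ 0.438.
p = a·p₁ + b·p₂ ≈ (-0.935, -0.350, -0.056); φ = arcsin(p_z) ≈ -3.21°, λ = atan2(p_y, p_x) ≈ -159.51°.

≈ lat 3°S, lon 160°W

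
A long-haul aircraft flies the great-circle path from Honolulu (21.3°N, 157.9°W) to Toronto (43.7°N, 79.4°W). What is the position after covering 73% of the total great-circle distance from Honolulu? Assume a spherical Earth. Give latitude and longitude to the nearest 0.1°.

≈ 43.6°N, 104.6°W

Convert each endpoint to a unit vector on the sphere (x = cos φ cos λ, y = cos φ sin λ, z = sin φ).
The central angle between the endpoints is δ = arccos(p₁·p₂) ≈ 1.175 rad (67.3°).
Interpolate at f = 0.73 with slerp weights a = sin((1−f)δ)/sin δ ≈ 0.338, b = sin(fδ)/sin δ ≈ 0.820.
p = a·p₁ + b·p₂ ≈ (-0.183, -0.701, 0.689); φ = arcsin(p_z) ≈ 43.57°, λ = atan2(p_y, p_x) ≈ -104.62°.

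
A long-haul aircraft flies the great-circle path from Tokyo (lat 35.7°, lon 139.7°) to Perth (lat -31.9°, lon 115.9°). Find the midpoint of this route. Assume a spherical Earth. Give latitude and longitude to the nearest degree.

≈ lat 2°, lon 128°

The haversine formula gives a central angle δ ≈ 1.242 rad (71.2°) between the endpoints.
Interpolate at f = 1/2 with slerp weights a = sin((1−f)δ)/sin δ ≈ 0.615, b = sin(fδ)/sin δ ≈ 0.615.
p = a·p₁ + b·p₂ ≈ (-0.609, 0.793, 0.034); φ = arcsin(p_z) ≈ 1.94°, λ = atan2(p_y, p_x) ≈ 127.53°.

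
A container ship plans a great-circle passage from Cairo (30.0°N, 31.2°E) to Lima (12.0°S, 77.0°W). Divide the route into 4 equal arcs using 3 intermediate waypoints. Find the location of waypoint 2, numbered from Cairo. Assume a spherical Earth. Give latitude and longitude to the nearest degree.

The haversine formula gives a central angle δ ≈ 1.948 rad (111.6°) between the endpoints.
Interpolate at f = 2/4 with slerp weights a = sin((1−f)δ)/sin δ ≈ 0.890, b = sin(fδ)/sin δ ≈ 0.890.
p = a·p₁ + b·p₂ ≈ (0.855, -0.449, 0.260); φ = arcsin(p_z) ≈ 15.06°, λ = atan2(p_y, p_x) ≈ -27.70°.

≈ (15°N, 28°W)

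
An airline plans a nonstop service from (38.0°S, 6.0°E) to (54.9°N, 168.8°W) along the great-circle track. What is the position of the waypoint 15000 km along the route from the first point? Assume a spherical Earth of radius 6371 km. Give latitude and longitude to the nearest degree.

Write both endpoints as unit vectors p₁, p₂ with components (cos φ cos λ, cos φ sin λ, sin φ).
The central angle between the endpoints is δ = arccos(p₁·p₂) ≈ 2.840 rad (162.7°). The total great-circle distance is δ·R ≈ 2.840 × 6371 ≈ 18095 km, so the target fraction is f = 15000/18095 ≈ 0.829.
Interpolate at f ≈ 0.829 with slerp weights a = sin((1−f)δ)/sin δ ≈ 1.574, b = sin(fδ)/sin δ ≈ 2.387.
p = a·p₁ + b·p₂ ≈ (-0.113, -0.137, 0.984); φ = arcsin(p_z) ≈ 79.76°, λ = atan2(p_y, p_x) ≈ -129.57°.

≈ (80°N, 130°W)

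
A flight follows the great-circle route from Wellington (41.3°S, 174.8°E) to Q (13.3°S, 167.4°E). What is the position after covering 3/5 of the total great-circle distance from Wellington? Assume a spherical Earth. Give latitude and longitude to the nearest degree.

≈ (25°S, 170°E)

The haversine formula gives a central angle δ ≈ 0.502 rad (28.7°) between the endpoints.
Interpolate at f = 3/5 with slerp weights a = sin((1−f)δ)/sin δ ≈ 0.414, b = sin(fδ)/sin δ ≈ 0.617.
p = a·p₁ + b·p₂ ≈ (-0.896, 0.159, -0.415); φ = arcsin(p_z) ≈ -24.54°, λ = atan2(p_y, p_x) ≈ 169.93°.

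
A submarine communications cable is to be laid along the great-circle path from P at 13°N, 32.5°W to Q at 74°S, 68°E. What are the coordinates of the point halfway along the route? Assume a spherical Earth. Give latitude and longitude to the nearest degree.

≈ 37°S, 16°W

Write both endpoints as unit vectors p₁, p₂ with components (cos φ cos λ, cos φ sin λ, sin φ).
The central angle between the endpoints is δ = arccos(p₁·p₂) ≈ 1.839 rad (105.4°).
Interpolate at f = 1/2 with slerp weights a = sin((1−f)δ)/sin δ ≈ 0.825, b = sin(fδ)/sin δ ≈ 0.825.
p = a·p₁ + b·p₂ ≈ (0.763, -0.221, -0.607); φ = arcsin(p_z) ≈ -37.40°, λ = atan2(p_y, p_x) ≈ -16.16°.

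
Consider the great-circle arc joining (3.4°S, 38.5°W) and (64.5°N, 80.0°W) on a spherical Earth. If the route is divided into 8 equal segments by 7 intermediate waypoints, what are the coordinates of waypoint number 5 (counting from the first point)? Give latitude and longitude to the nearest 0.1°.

From cos δ = sin φ₁ sin φ₂ + cos φ₁ cos φ₂ cos Δλ, the central angle is δ ≈ 1.299 rad (74.4°).
Interpolate at f = 5/8 with slerp weights a = sin((1−f)δ)/sin δ ≈ 0.486, b = sin(fδ)/sin δ ≈ 0.753.
p = a·p₁ + b·p₂ ≈ (0.436, -0.621, 0.651); φ = arcsin(p_z) ≈ 40.62°, λ = atan2(p_y, p_x) ≈ -54.95°.

≈ (40.6°N, 54.9°W)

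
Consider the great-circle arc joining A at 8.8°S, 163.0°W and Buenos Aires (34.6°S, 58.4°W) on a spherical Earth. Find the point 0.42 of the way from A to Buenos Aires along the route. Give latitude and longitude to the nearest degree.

≈ 30°S, 126°W

Write both endpoints as unit vectors p₁, p₂ with components (cos φ cos λ, cos φ sin λ, sin φ).
The central angle between the endpoints is δ = arccos(p₁·p₂) ≈ 1.689 rad (96.8°).
Interpolate at f = 0.42 with slerp weights a = sin((1−f)δ)/sin δ ≈ 0.836, b = sin(fδ)/sin δ ≈ 0.656.
p = a·p₁ + b·p₂ ≈ (-0.507, -0.702, -0.500); φ = arcsin(p_z) ≈ -30.03°, λ = atan2(p_y, p_x) ≈ -125.87°.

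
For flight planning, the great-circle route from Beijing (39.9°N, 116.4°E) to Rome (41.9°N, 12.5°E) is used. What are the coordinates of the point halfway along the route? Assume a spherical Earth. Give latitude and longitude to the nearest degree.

≈ 55°N, 66°E

Write both endpoints as unit vectors p₁, p₂ with components (cos φ cos λ, cos φ sin λ, sin φ).
The central angle between the endpoints is δ = arccos(p₁·p₂) ≈ 1.275 rad (73.1°).
Interpolate at f = 1/2 with slerp weights a = sin((1−f)δ)/sin δ ≈ 0.622, b = sin(fδ)/sin δ ≈ 0.622.
p = a·p₁ + b·p₂ ≈ (0.240, 0.528, 0.815); φ = arcsin(p_z) ≈ 54.56°, λ = atan2(p_y, p_x) ≈ 65.56°.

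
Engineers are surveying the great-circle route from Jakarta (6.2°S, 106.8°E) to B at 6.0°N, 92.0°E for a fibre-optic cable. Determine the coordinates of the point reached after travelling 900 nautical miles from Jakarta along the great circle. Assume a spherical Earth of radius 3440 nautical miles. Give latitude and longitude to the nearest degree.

Write both endpoints as unit vectors p₁, p₂ with components (cos φ cos λ, cos φ sin λ, sin φ).
The central angle between the endpoints is δ = arccos(p₁·p₂) ≈ 0.334 rad (19.2°). The total great-circle distance is δ·R ≈ 0.334 × 3440 ≈ 1150 nmi, so the target fraction is f = 900/1150 ≈ 0.782.
Interpolate at f ≈ 0.782 with slerp weights a = sin((1−f)δ)/sin δ ≈ 0.221, b = sin(fδ)/sin δ ≈ 0.788.
p = a·p₁ + b·p₂ ≈ (-0.091, 0.994, 0.058); φ = arcsin(p_z) ≈ 3.35°, λ = atan2(p_y, p_x) ≈ 95.23°.

≈ 3°N, 95°E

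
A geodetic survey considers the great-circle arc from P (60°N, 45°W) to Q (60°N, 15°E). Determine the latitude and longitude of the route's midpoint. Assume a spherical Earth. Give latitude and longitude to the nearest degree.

≈ (63°N, 15°W)

Write both endpoints as unit vectors p₁, p₂ with components (cos φ cos λ, cos φ sin λ, sin φ).
The central angle between the endpoints is δ = arccos(p₁·p₂) ≈ 0.505 rad (29.0°).
Interpolate at f = 1/2 with slerp weights a = sin((1−f)δ)/sin δ ≈ 0.516, b = sin(fδ)/sin δ ≈ 0.516.
p = a·p₁ + b·p₂ ≈ (0.432, -0.116, 0.894); φ = arcsin(p_z) ≈ 63.43°, λ = atan2(p_y, p_x) ≈ -15.00°.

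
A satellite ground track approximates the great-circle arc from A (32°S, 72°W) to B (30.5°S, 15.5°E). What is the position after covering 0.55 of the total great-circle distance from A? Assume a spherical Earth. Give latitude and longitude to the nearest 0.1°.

≈ (39.8°S, 23.1°W)

Convert each endpoint to a unit vector on the sphere (x = cos φ cos λ, y = cos φ sin λ, z = sin φ).
The central angle between the endpoints is δ = arccos(p₁·p₂) ≈ 1.265 rad (72.5°).
Interpolate at f = 0.55 with slerp weights a = sin((1−f)δ)/sin δ ≈ 0.565, b = sin(fδ)/sin δ ≈ 0.672.
p = a·p₁ + b·p₂ ≈ (0.706, -0.301, -0.641); φ = arcsin(p_z) ≈ -39.85°, λ = atan2(p_y, p_x) ≈ -23.09°.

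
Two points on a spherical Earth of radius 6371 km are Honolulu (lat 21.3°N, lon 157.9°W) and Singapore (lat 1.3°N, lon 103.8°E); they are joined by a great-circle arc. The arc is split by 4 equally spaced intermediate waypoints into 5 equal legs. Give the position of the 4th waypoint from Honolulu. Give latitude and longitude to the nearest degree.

≈ lat 8°N, lon 122°E

Convert each endpoint to a unit vector on the sphere (x = cos φ cos λ, y = cos φ sin λ, z = sin φ).
The central angle between the endpoints is δ = arccos(p₁·p₂) ≈ 1.697 rad (97.3°).
Interpolate at f = 4/5 with slerp weights a = sin((1−f)δ)/sin δ ≈ 0.336, b = sin(fδ)/sin δ ≈ 0.985.
p = a·p₁ + b·p₂ ≈ (-0.525, 0.839, 0.144); φ = arcsin(p_z) ≈ 8.30°, λ = atan2(p_y, p_x) ≈ 122.02°.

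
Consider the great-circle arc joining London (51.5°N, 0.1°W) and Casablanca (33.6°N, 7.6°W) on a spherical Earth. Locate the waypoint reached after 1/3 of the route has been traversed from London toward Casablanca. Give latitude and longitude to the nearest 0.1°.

Convert each endpoint to a unit vector on the sphere (x = cos φ cos λ, y = cos φ sin λ, z = sin φ).
The central angle between the endpoints is δ = arccos(p₁·p₂) ≈ 0.327 rad (18.7°).
Interpolate at f = 1/3 with slerp weights a = sin((1−f)δ)/sin δ ≈ 0.673, b = sin(fδ)/sin δ ≈ 0.339.
p = a·p₁ + b·p₂ ≈ (0.699, -0.038, 0.714); φ = arcsin(p_z) ≈ 45.59°, λ = atan2(p_y, p_x) ≈ -3.12°.

≈ 45.6°N, 3.1°W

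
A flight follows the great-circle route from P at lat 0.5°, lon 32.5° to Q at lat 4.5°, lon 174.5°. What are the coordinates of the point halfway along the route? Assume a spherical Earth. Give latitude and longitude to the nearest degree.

≈ lat 8°, lon 103°

Write both endpoints as unit vectors p₁, p₂ with components (cos φ cos λ, cos φ sin λ, sin φ).
The central angle between the endpoints is δ = arccos(p₁·p₂) ≈ 2.473 rad (141.7°).
Interpolate at f = 1/2 with slerp weights a = sin((1−f)δ)/sin δ ≈ 1.525, b = sin(fδ)/sin δ ≈ 1.525.
p = a·p₁ + b·p₂ ≈ (-0.227, 0.965, 0.133); φ = arcsin(p_z) ≈ 7.64°, λ = atan2(p_y, p_x) ≈ 103.25°.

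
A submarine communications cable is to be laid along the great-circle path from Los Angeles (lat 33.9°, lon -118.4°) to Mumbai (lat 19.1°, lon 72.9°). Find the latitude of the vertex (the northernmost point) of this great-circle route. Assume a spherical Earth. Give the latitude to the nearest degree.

The great circle lies in the plane with unit normal n̂ = (p₁ × p₂)/|p₁ × p₂|.
Here n̂_z ≈ -0.190; the vertex latitude is φ_max = arccos|n̂_z| ≈ 79.1°.
Check via Clairaut: cos φ_max = |cos φ₁| · sin C = cos(33.9°)·sin(13.2°) ≈ 0.190, again giving ≈ 79.1°.

≈ 79°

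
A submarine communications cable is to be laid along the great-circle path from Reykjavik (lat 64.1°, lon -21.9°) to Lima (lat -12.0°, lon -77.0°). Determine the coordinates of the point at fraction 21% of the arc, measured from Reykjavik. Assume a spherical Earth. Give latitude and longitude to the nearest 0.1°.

Convert each endpoint to a unit vector on the sphere (x = cos φ cos λ, y = cos φ sin λ, z = sin φ).
The central angle between the endpoints is δ = arccos(p₁·p₂) ≈ 1.513 rad (86.7°).
Interpolate at f = 0.21 with slerp weights a = sin((1−f)δ)/sin δ ≈ 0.932, b = sin(fδ)/sin δ ≈ 0.313.
p = a·p₁ + b·p₂ ≈ (0.447, -0.450, 0.773); φ = arcsin(p_z) ≈ 50.65°, λ = atan2(p_y, p_x) ≈ -45.23°.

≈ lat 50.6°, lon -45.2°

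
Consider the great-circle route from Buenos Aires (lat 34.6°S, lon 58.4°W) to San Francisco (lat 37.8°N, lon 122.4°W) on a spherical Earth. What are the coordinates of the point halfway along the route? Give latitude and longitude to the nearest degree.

From cos δ = sin φ₁ sin φ₂ + cos φ₁ cos φ₂ cos Δλ, the central angle is δ ≈ 1.634 rad (93.6°).
Interpolate at f = 1/2 with slerp weights a = sin((1−f)δ)/sin δ ≈ 0.730, b = sin(fδ)/sin δ ≈ 0.730.
p = a·p₁ + b·p₂ ≈ (0.006, -0.999, 0.033); φ = arcsin(p_z) ≈ 1.89°, λ = atan2(p_y, p_x) ≈ -89.67°.

≈ lat 2°N, lon 90°W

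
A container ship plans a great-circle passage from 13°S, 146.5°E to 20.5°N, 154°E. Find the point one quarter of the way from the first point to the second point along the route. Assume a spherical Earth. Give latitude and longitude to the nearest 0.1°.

≈ 4.6°S, 148.4°E

Write both endpoints as unit vectors p₁, p₂ with components (cos φ cos λ, cos φ sin λ, sin φ).
The central angle between the endpoints is δ = arccos(p₁·p₂) ≈ 0.599 rad (34.3°).
Interpolate at f = 1/4 with slerp weights a = sin((1−f)δ)/sin δ ≈ 0.770, b = sin(fδ)/sin δ ≈ 0.265.
p = a·p₁ + b·p₂ ≈ (-0.849, 0.523, -0.081); φ = arcsin(p_z) ≈ -4.62°, λ = atan2(p_y, p_x) ≈ 148.36°.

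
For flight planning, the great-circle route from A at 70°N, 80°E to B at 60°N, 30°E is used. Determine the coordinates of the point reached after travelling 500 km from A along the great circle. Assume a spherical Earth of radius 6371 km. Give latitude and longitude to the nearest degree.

The haversine formula gives a central angle δ ≈ 0.393 rad (22.5°) between the endpoints. The total great-circle distance is δ·R ≈ 0.393 × 6371 ≈ 2505 km, so the target fraction is f = 500/2505 ≈ 0.200.
Interpolate at f ≈ 0.200 with slerp weights a = sin((1−f)δ)/sin δ ≈ 0.808, b = sin(fδ)/sin δ ≈ 0.205.
p = a·p₁ + b·p₂ ≈ (0.137, 0.323, 0.936); φ = arcsin(p_z) ≈ 69.45°, λ = atan2(p_y, p_x) ≈ 67.09°.

≈ 69°N, 67°E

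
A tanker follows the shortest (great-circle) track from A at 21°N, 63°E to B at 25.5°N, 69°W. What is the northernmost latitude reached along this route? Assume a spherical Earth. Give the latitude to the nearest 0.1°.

The great circle lies in the plane with unit normal n̂ = (p₁ × p₂)/|p₁ × p₂|.
Here n̂_z ≈ -0.686; the vertex latitude is φ_max = arccos|n̂_z| ≈ 46.7°.
Check via Clairaut: cos φ_max = |cos φ₁| · sin C = cos(21.0°)·sin(47.3°) ≈ 0.686, again giving ≈ 46.7°.

≈ 46.7°N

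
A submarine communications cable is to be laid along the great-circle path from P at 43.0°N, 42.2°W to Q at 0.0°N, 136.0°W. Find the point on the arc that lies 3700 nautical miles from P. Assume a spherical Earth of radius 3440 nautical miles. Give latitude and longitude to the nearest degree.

Write both endpoints as unit vectors p₁, p₂ with components (cos φ cos λ, cos φ sin λ, sin φ).
The central angle between the endpoints is δ = arccos(p₁·p₂) ≈ 1.619 rad (92.8°). The total great-circle distance is δ·R ≈ 1.619 × 3440 ≈ 5570 nmi, so the target fraction is f = 3700/5570 ≈ 0.664.
Interpolate at f ≈ 0.664 with slerp weights a = sin((1−f)δ)/sin δ ≈ 0.518, b = sin(fδ)/sin δ ≈ 0.881.
p = a·p₁ + b·p₂ ≈ (-0.353, -0.866, 0.353); φ = arcsin(p_z) ≈ 20.68°, λ = atan2(p_y, p_x) ≈ -112.17°.

≈ 21°N, 112°W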